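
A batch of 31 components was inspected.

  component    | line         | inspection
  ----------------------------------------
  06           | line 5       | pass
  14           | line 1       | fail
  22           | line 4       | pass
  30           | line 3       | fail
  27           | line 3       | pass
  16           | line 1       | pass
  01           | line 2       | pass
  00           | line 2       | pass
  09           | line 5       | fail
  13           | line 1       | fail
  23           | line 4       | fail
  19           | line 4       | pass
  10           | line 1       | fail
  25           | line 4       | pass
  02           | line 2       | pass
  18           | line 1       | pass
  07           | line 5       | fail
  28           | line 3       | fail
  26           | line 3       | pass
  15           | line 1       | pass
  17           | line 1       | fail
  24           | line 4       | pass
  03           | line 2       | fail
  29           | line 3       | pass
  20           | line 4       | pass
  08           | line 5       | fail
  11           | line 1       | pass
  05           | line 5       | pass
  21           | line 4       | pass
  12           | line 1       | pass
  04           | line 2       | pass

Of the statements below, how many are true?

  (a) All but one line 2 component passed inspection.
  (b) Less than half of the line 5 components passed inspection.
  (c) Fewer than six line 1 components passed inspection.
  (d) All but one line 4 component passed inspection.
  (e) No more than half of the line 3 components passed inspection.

4

(a) line 2: |A| = 5, |A ∩ B| = 4; needs |A ∖ B| = 1 — true.
(b) line 5: |A| = 5, |A ∩ B| = 2; needs |A ∩ B| < |A ∖ B| — true.
(c) line 1: |A| = 9, |A ∩ B| = 5; needs |A ∩ B| < 6 — true.
(d) line 4: |A| = 7, |A ∩ B| = 6; needs |A ∖ B| = 1 — true.
(e) line 3: |A| = 5, |A ∩ B| = 3; needs |A ∩ B| ≤ |A ∖ B| — false.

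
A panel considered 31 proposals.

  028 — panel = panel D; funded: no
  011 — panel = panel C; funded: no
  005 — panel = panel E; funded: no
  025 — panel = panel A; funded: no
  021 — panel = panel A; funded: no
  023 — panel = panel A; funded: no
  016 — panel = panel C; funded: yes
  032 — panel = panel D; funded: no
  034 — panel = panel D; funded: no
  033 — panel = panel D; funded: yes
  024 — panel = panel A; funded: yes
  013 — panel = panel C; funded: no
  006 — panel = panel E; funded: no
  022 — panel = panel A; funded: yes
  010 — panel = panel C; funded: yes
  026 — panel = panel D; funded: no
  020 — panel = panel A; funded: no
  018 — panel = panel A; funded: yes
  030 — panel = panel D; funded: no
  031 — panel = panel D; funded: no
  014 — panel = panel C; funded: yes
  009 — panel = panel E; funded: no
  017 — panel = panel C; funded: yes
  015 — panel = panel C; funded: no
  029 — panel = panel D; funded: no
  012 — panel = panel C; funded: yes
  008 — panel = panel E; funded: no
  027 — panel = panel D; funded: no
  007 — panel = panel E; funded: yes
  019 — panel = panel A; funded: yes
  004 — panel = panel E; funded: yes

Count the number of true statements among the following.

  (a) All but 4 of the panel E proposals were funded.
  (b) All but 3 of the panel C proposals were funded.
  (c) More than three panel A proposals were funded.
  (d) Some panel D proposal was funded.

4

(a) panel E: |A| = 6, |A ∩ B| = 2; needs |A ∖ B| = 4 — true.
(b) panel C: |A| = 8, |A ∩ B| = 5; needs |A ∖ B| = 3 — true.
(c) panel A: |A| = 8, |A ∩ B| = 4; needs |A ∩ B| > 3 — true.
(d) panel D: |A| = 9, |A ∩ B| = 1; needs A ∩ B ≠ ∅ (|A ∩ B| ≥ 1) — true.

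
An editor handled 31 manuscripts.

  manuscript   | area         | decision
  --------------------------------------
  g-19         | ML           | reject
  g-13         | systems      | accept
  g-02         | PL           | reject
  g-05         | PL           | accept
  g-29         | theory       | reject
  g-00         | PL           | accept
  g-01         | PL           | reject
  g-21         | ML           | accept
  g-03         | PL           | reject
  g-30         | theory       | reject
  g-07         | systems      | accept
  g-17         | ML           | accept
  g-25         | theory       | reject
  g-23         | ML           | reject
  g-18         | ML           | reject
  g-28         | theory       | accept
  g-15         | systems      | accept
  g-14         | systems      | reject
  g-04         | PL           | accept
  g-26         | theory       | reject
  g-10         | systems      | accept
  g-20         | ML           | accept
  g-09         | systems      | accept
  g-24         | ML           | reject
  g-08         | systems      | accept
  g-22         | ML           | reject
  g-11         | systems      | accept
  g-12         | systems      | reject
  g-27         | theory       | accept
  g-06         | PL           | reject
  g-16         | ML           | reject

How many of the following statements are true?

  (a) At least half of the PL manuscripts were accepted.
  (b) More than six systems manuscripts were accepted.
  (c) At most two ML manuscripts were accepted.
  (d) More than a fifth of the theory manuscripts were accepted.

(a) PL: |A| = 7, |A ∩ B| = 3; needs |A ∩ B| ≥ |A ∖ B| — false.
(b) systems: |A| = 9, |A ∩ B| = 7; needs |A ∩ B| > 6 — true.
(c) ML: |A| = 9, |A ∩ B| = 3; needs |A ∩ B| ≤ 2 — false.
(d) theory: |A| = 6, |A ∩ B| = 2; needs |A ∩ B| / |A| > 1/5 — true.

2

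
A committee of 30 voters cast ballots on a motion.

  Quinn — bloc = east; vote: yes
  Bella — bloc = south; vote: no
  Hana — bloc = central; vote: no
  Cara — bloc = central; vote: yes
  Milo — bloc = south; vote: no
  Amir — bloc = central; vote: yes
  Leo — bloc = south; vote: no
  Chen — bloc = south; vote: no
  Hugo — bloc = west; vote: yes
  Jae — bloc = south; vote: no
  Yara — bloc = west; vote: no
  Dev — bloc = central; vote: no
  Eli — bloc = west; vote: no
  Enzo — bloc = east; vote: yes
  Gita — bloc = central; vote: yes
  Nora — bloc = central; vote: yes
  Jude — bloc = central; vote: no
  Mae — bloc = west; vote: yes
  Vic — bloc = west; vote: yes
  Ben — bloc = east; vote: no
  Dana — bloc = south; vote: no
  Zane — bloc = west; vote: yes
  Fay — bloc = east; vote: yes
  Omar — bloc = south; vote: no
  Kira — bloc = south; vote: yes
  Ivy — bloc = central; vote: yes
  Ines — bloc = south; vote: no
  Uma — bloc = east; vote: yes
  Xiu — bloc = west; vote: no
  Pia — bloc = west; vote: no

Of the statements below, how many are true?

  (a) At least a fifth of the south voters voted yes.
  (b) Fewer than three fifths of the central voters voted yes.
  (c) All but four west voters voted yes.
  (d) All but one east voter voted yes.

2

(a) south: |A| = 9, |A ∩ B| = 1; needs |A ∩ B| / |A| ≥ 1/5 — false.
(b) central: |A| = 8, |A ∩ B| = 5; needs |A ∩ B| / |A| < 3/5 — false.
(c) west: |A| = 8, |A ∩ B| = 4; needs |A ∖ B| = 4 — true.
(d) east: |A| = 5, |A ∩ B| = 4; needs |A ∖ B| = 1 — true.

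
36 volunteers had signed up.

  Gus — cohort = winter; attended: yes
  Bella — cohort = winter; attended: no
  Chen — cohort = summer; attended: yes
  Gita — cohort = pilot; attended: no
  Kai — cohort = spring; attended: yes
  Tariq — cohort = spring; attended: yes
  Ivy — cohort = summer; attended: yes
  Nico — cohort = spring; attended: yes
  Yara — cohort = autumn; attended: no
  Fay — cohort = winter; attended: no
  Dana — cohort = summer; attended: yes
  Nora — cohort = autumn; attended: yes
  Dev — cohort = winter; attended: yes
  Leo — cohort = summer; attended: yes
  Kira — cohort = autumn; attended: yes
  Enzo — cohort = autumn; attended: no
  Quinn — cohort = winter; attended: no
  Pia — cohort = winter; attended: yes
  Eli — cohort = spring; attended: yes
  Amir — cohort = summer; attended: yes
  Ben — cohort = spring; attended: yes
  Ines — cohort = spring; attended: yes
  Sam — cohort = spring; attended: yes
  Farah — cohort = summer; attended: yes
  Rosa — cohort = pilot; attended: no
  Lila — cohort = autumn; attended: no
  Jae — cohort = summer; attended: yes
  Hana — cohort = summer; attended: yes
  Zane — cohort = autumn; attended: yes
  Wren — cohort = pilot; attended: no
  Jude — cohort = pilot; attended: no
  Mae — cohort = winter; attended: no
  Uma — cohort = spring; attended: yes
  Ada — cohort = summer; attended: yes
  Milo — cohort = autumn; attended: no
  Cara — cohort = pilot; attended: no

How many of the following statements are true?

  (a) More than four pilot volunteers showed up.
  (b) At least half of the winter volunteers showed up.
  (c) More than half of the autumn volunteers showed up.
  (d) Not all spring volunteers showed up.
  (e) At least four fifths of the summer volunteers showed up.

(a) pilot: |A| = 5, |A ∩ B| = 0; needs |A ∩ B| > 4 — false.
(b) winter: |A| = 7, |A ∩ B| = 3; needs |A ∩ B| ≥ |A ∖ B| — false.
(c) autumn: |A| = 7, |A ∩ B| = 3; needs |A ∩ B| > |A ∖ B| — false.
(d) spring: |A| = 8, |A ∩ B| = 8; needs A ⊄ B (|A ∖ B| ≥ 1) — false.
(e) summer: |A| = 9, |A ∩ B| = 9; needs |A ∩ B| / |A| ≥ 4/5 — true.

1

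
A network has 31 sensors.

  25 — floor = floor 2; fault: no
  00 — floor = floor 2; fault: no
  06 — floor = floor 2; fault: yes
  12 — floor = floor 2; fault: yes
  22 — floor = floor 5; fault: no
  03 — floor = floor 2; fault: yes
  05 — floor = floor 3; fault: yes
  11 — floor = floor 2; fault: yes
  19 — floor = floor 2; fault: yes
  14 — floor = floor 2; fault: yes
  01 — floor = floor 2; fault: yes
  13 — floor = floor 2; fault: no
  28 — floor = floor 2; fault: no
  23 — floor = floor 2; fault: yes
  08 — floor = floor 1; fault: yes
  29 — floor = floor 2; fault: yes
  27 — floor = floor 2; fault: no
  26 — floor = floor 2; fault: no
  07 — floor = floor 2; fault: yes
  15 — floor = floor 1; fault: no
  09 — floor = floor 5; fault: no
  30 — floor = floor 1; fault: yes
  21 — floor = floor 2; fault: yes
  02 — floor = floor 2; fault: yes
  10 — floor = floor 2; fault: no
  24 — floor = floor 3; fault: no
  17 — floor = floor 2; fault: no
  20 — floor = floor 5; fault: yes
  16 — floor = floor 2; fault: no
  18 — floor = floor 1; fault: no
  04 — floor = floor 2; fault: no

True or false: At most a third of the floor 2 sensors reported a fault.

The determiner here denotes the relation: |A ∩ B| / |A| ≤ 1/3.
|A| = 22, |A ∩ B| = 12, |A ∖ B| = 10.
|A ∩ B|/|A| = 12/22, so the statement is false.

False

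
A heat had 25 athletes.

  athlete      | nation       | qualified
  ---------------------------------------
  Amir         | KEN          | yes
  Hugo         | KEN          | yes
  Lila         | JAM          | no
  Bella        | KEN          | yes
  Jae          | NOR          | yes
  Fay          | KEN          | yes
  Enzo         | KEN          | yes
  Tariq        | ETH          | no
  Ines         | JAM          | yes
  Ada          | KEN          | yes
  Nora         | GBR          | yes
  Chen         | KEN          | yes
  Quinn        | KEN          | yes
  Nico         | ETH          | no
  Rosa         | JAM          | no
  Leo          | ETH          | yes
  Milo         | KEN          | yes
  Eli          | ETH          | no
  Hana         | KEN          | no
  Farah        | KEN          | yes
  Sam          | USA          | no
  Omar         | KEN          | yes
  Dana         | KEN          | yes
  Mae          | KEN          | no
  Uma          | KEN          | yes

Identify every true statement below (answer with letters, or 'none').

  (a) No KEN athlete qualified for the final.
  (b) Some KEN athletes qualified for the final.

(b)

|A| = 15, |A ∩ B| = 13, |A ∖ B| = 2.
(a) A ∩ B = ∅ (|A ∩ B| = 0): fails.
(b) A ∩ B ≠ ∅ (|A ∩ B| ≥ 1): holds.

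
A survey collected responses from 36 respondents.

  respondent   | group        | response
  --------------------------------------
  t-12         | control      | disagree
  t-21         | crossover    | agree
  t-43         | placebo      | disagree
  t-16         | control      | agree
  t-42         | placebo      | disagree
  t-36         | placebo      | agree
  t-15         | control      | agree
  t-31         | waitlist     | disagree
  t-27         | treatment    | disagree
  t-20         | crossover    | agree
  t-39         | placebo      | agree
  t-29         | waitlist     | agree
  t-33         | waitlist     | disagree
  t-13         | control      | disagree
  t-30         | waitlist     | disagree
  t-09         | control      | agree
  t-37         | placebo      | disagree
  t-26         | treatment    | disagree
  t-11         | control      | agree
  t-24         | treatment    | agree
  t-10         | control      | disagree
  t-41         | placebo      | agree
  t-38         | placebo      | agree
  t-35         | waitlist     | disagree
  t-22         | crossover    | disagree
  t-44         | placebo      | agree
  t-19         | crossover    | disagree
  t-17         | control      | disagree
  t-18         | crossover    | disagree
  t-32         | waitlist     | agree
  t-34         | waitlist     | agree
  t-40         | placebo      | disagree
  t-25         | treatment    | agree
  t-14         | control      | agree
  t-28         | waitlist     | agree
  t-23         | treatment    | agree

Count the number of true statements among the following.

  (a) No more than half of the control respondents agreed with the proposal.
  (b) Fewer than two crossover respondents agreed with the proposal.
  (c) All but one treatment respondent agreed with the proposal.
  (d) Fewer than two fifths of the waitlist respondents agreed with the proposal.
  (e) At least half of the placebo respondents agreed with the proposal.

1

(a) control: |A| = 9, |A ∩ B| = 5; needs |A ∩ B| ≤ |A ∖ B| — false.
(b) crossover: |A| = 5, |A ∩ B| = 2; needs |A ∩ B| < 2 — false.
(c) treatment: |A| = 5, |A ∩ B| = 3; needs |A ∖ B| = 1 — false.
(d) waitlist: |A| = 8, |A ∩ B| = 4; needs |A ∩ B| / |A| < 2/5 — false.
(e) placebo: |A| = 9, |A ∩ B| = 5; needs |A ∩ B| ≥ |A ∖ B| — true.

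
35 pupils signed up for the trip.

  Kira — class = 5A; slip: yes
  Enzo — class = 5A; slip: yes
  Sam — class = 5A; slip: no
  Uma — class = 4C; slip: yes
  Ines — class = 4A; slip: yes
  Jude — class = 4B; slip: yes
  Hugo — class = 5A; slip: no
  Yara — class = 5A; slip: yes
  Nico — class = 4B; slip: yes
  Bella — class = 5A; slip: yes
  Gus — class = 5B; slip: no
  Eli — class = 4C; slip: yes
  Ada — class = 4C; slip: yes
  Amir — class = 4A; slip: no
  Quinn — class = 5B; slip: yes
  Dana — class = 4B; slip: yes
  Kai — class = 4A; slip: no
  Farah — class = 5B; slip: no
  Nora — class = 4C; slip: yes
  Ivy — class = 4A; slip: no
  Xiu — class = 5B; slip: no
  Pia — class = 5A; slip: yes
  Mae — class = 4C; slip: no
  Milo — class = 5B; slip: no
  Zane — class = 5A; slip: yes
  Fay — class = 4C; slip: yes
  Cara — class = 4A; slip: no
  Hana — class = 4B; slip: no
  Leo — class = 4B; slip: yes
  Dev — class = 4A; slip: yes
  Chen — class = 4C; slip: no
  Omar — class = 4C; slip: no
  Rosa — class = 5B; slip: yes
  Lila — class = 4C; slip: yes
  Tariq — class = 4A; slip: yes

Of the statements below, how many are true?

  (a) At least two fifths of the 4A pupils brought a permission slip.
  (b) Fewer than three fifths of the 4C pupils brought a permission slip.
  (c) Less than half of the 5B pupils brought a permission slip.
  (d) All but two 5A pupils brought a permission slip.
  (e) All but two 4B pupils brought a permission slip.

(a) 4A: |A| = 7, |A ∩ B| = 3; needs |A ∩ B| / |A| ≥ 2/5 — true.
(b) 4C: |A| = 9, |A ∩ B| = 6; needs |A ∩ B| / |A| < 3/5 — false.
(c) 5B: |A| = 6, |A ∩ B| = 2; needs |A ∩ B| < |A ∖ B| — true.
(d) 5A: |A| = 8, |A ∩ B| = 6; needs |A ∖ B| = 2 — true.
(e) 4B: |A| = 5, |A ∩ B| = 4; needs |A ∖ B| = 2 — false.

3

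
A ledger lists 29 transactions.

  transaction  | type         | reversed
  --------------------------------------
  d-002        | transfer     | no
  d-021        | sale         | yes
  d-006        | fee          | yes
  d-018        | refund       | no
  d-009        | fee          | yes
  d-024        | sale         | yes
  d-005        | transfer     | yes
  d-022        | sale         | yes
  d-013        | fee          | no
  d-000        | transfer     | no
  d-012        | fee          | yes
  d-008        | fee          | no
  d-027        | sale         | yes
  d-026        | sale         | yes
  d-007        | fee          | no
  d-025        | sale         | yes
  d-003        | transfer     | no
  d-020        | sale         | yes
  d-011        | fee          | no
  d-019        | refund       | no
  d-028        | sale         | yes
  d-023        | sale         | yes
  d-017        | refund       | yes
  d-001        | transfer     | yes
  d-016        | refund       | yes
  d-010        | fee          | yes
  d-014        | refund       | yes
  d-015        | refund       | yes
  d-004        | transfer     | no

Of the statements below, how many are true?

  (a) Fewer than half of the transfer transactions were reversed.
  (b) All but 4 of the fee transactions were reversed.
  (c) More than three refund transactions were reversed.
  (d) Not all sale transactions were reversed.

3

(a) transfer: |A| = 6, |A ∩ B| = 2; needs |A ∩ B| < |A ∖ B| — true.
(b) fee: |A| = 8, |A ∩ B| = 4; needs |A ∖ B| = 4 — true.
(c) refund: |A| = 6, |A ∩ B| = 4; needs |A ∩ B| > 3 — true.
(d) sale: |A| = 9, |A ∩ B| = 9; needs A ⊄ B (|A ∖ B| ≥ 1) — false.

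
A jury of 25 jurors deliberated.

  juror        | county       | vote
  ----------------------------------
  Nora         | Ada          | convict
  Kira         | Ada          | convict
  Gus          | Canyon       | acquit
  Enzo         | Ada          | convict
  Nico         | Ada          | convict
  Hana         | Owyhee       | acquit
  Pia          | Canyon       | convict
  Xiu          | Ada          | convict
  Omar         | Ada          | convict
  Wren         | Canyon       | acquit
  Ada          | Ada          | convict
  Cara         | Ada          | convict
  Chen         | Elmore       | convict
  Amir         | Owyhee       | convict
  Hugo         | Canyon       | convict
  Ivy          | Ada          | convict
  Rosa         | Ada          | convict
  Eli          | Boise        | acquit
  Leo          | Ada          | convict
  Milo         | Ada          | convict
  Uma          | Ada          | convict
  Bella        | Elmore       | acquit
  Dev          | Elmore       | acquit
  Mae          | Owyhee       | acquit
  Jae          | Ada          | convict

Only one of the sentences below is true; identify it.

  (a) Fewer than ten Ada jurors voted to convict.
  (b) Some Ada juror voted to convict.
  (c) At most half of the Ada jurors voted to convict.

(b)

|A| = 14, |A ∩ B| = 14, |A ∖ B| = 0.
(a) requires |A ∩ B| < 10: false.
(b) requires A ∩ B ≠ ∅ (|A ∩ B| ≥ 1): true.
(c) requires |A ∩ B| ≤ |A ∖ B|: false.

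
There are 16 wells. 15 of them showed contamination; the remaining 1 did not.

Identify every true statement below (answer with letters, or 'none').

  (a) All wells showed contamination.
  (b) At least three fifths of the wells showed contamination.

|A| = 16, |A ∩ B| = 15, |A ∖ B| = 1.
(a) A ⊆ B, i.e. every element of A is in B (|A ∖ B| = 0): fails.
(b) |A ∩ B| / |A| ≥ 3/5: holds.

(b)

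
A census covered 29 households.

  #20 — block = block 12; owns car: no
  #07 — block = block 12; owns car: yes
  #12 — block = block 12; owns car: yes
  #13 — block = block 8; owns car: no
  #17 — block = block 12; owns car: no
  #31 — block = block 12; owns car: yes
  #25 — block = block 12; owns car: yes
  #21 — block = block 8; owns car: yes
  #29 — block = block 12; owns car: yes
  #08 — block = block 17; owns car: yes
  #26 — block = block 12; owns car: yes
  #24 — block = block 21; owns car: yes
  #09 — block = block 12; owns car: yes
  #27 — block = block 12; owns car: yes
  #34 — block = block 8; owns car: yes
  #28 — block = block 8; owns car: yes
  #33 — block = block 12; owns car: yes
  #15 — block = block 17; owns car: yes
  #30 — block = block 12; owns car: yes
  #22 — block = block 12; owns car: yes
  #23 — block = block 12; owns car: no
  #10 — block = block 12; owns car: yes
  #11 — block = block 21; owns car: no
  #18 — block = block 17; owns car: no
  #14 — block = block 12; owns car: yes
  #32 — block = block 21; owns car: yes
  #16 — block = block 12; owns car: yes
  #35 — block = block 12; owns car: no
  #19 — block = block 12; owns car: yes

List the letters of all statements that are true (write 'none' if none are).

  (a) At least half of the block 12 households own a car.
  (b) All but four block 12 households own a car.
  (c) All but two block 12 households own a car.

(a), (b)

|A| = 19, |A ∩ B| = 15, |A ∖ B| = 4.
(a) |A ∩ B| ≥ |A ∖ B|: holds.
(b) |A ∖ B| = 4: holds.
(c) |A ∖ B| = 2: fails.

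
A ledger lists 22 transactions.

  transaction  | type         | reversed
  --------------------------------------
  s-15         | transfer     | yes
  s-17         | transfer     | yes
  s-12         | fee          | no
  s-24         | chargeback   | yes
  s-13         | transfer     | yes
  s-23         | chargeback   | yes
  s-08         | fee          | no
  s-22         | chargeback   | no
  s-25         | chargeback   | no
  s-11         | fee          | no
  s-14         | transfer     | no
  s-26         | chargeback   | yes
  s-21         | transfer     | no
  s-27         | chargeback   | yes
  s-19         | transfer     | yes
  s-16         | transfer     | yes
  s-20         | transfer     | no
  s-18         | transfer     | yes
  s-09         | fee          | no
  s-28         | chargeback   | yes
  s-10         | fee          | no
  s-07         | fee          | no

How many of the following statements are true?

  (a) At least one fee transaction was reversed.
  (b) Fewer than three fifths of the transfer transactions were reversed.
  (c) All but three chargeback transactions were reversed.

(a) fee: |A| = 6, |A ∩ B| = 0; needs A ∩ B ≠ ∅ (|A ∩ B| ≥ 1) — false.
(b) transfer: |A| = 9, |A ∩ B| = 6; needs |A ∩ B| / |A| < 3/5 — false.
(c) chargeback: |A| = 7, |A ∩ B| = 5; needs |A ∖ B| = 3 — false.

0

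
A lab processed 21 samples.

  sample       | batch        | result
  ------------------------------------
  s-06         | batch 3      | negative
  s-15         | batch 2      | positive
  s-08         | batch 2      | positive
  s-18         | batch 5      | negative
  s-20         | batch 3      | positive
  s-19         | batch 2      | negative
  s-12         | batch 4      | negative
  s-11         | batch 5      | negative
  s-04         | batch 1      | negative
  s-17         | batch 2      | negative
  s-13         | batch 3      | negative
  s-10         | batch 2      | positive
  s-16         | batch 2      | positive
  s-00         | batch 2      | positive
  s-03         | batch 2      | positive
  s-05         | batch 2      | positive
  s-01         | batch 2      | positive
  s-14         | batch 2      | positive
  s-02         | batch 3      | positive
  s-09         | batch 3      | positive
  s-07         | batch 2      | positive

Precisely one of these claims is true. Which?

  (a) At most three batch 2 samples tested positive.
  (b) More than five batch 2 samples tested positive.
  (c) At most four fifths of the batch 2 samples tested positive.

|A| = 12, |A ∩ B| = 10, |A ∖ B| = 2.
(a) requires |A ∩ B| ≤ 3: false.
(b) requires |A ∩ B| > 5: true.
(c) requires |A ∩ B| / |A| ≤ 4/5: false.

(b)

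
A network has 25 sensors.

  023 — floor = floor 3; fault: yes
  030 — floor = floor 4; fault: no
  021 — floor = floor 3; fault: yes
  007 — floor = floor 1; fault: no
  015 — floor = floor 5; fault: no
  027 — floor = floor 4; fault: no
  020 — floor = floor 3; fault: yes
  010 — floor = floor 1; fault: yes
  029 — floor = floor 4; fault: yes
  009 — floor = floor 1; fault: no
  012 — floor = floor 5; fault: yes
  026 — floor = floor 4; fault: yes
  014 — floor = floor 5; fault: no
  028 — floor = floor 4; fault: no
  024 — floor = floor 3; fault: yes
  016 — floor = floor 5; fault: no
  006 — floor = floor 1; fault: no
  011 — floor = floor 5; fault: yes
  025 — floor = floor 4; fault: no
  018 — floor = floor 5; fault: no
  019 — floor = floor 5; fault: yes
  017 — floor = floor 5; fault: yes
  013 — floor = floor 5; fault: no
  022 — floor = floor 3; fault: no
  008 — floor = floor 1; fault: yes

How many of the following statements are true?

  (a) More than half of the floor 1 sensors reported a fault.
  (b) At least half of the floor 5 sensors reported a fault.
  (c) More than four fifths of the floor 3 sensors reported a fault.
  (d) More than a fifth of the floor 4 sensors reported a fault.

1

(a) floor 1: |A| = 5, |A ∩ B| = 2; needs |A ∩ B| > |A ∖ B| — false.
(b) floor 5: |A| = 9, |A ∩ B| = 4; needs |A ∩ B| ≥ |A ∖ B| — false.
(c) floor 3: |A| = 5, |A ∩ B| = 4; needs |A ∩ B| / |A| > 4/5 — false.
(d) floor 4: |A| = 6, |A ∩ B| = 2; needs |A ∩ B| / |A| > 1/5 — true.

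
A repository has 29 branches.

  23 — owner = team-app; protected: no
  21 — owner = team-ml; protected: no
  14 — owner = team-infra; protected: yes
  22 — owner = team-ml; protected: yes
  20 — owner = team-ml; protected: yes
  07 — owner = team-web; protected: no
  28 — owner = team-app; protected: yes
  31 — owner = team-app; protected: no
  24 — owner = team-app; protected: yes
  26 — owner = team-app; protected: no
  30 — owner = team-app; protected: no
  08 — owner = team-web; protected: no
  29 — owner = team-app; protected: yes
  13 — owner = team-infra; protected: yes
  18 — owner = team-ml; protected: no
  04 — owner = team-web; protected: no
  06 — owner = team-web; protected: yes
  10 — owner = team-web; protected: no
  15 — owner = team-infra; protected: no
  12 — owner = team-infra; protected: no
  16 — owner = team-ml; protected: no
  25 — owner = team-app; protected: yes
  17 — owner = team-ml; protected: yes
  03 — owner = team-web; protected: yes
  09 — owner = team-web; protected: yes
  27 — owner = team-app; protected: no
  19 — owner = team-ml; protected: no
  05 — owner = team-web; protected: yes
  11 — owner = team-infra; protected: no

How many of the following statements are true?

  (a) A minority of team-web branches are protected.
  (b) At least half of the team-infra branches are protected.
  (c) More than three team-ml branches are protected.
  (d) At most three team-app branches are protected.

0

(a) team-web: |A| = 8, |A ∩ B| = 4; needs |A ∩ B| < |A ∖ B| — false.
(b) team-infra: |A| = 5, |A ∩ B| = 2; needs |A ∩ B| ≥ |A ∖ B| — false.
(c) team-ml: |A| = 7, |A ∩ B| = 3; needs |A ∩ B| > 3 — false.
(d) team-app: |A| = 9, |A ∩ B| = 4; needs |A ∩ B| ≤ 3 — false.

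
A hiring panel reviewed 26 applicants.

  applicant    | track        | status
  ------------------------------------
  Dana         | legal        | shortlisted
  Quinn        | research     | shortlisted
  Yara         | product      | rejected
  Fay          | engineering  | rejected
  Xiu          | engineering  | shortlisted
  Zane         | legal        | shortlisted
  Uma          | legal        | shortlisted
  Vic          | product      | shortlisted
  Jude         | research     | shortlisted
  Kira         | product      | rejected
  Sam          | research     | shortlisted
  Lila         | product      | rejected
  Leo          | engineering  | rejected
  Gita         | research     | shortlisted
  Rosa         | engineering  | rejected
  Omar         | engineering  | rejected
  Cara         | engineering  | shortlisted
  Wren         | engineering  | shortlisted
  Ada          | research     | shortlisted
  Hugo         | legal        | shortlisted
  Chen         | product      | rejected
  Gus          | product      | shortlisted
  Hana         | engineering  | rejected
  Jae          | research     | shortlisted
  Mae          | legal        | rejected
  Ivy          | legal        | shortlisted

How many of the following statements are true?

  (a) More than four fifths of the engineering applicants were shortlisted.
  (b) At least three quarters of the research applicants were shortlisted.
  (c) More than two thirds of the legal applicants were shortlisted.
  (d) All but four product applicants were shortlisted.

(a) engineering: |A| = 8, |A ∩ B| = 3; needs |A ∩ B| / |A| > 4/5 — false.
(b) research: |A| = 6, |A ∩ B| = 6; needs |A ∩ B| / |A| ≥ 3/4 — true.
(c) legal: |A| = 6, |A ∩ B| = 5; needs |A ∩ B| / |A| > 2/3 — true.
(d) product: |A| = 6, |A ∩ B| = 2; needs |A ∖ B| = 4 — true.

3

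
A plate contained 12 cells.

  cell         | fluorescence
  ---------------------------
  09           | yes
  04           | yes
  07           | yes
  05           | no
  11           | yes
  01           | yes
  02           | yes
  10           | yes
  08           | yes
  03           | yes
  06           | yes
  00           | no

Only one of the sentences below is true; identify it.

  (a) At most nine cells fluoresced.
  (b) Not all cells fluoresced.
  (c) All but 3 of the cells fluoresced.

|A| = 12, |A ∩ B| = 10, |A ∖ B| = 2.
(a) requires |A ∩ B| ≤ 9: false.
(b) requires A ⊄ B (|A ∖ B| ≥ 1): true.
(c) requires |A ∖ B| = 3: false.

(b)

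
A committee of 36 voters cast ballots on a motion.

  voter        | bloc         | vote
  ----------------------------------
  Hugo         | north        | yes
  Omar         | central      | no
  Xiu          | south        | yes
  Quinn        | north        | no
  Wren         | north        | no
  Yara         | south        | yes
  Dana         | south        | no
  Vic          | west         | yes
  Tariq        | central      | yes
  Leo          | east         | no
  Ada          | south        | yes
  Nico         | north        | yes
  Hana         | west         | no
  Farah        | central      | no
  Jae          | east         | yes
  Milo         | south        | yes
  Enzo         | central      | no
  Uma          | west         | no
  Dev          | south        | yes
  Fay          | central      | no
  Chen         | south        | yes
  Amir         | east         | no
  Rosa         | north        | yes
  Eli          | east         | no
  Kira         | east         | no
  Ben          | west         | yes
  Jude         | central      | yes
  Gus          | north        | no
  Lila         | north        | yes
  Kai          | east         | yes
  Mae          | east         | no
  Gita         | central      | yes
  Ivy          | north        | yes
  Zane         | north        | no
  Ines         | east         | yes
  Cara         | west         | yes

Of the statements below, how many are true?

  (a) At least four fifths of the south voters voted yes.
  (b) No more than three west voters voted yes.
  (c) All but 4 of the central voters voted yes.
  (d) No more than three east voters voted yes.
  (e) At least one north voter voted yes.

5

(a) south: |A| = 7, |A ∩ B| = 6; needs |A ∩ B| / |A| ≥ 4/5 — true.
(b) west: |A| = 5, |A ∩ B| = 3; needs |A ∩ B| ≤ 3 — true.
(c) central: |A| = 7, |A ∩ B| = 3; needs |A ∖ B| = 4 — true.
(d) east: |A| = 8, |A ∩ B| = 3; needs |A ∩ B| ≤ 3 — true.
(e) north: |A| = 9, |A ∩ B| = 5; needs A ∩ B ≠ ∅ (|A ∩ B| ≥ 1) — true.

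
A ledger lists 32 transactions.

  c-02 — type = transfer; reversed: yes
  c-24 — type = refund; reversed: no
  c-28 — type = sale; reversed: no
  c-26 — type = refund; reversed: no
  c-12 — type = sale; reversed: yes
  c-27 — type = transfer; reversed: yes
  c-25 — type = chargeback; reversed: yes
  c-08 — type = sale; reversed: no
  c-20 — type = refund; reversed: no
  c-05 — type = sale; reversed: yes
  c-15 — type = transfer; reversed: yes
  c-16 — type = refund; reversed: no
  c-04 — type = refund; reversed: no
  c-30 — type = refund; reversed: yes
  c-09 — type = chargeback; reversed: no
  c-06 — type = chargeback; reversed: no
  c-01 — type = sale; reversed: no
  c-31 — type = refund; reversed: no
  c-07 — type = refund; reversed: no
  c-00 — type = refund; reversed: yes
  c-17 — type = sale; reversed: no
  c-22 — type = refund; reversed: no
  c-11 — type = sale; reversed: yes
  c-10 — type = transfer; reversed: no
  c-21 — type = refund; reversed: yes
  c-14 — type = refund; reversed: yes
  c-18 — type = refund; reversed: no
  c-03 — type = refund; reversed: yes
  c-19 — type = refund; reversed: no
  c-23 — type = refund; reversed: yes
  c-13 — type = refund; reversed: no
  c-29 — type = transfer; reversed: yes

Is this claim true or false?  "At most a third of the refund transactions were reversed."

'At most a third of the refund transactions were reversed' holds iff |A ∩ B| / |A| ≤ 1/3.
|A| = 17, |A ∩ B| = 6, |A ∖ B| = 11.
|A ∩ B|/|A| = 6/17, so the statement is false.

False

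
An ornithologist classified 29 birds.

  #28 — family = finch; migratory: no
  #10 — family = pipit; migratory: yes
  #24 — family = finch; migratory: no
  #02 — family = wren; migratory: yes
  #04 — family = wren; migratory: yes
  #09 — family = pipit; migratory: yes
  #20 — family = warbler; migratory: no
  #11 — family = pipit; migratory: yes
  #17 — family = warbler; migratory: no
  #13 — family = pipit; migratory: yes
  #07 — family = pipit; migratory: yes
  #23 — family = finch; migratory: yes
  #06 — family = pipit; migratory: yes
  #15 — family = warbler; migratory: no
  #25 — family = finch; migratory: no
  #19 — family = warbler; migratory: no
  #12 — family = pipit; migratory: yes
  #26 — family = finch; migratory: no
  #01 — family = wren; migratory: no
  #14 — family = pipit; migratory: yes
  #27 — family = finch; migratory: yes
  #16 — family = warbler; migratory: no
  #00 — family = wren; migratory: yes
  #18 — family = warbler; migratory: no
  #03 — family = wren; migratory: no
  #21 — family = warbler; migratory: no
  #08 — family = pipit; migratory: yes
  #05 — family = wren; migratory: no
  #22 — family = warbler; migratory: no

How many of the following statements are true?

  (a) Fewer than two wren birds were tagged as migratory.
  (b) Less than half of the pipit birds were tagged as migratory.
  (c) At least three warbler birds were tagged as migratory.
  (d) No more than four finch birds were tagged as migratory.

(a) wren: |A| = 6, |A ∩ B| = 3; needs |A ∩ B| < 2 — false.
(b) pipit: |A| = 9, |A ∩ B| = 9; needs |A ∩ B| < |A ∖ B| — false.
(c) warbler: |A| = 8, |A ∩ B| = 0; needs |A ∩ B| ≥ 3 — false.
(d) finch: |A| = 6, |A ∩ B| = 2; needs |A ∩ B| ≤ 4 — true.

1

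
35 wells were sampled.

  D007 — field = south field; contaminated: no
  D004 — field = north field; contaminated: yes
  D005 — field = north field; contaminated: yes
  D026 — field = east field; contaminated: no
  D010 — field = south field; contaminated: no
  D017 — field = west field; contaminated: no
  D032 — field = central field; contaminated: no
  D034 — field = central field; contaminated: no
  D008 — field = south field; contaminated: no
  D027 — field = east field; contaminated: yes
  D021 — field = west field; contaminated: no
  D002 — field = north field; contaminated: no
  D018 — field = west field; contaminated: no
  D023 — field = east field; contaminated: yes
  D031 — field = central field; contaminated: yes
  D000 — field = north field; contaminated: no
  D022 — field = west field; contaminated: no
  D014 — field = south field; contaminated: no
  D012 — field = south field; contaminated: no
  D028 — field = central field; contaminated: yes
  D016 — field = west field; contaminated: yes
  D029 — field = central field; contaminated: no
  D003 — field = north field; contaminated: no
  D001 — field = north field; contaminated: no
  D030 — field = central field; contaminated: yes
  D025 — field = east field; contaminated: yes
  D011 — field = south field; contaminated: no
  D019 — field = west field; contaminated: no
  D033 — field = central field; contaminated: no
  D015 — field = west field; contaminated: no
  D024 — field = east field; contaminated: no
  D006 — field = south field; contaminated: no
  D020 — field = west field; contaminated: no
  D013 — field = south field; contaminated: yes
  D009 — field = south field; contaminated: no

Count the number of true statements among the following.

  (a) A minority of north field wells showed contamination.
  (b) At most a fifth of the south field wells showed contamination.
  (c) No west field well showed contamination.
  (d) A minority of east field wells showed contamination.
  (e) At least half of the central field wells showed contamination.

2

(a) north field: |A| = 6, |A ∩ B| = 2; needs |A ∩ B| < |A ∖ B| — true.
(b) south field: |A| = 9, |A ∩ B| = 1; needs |A ∩ B| / |A| ≤ 1/5 — true.
(c) west field: |A| = 8, |A ∩ B| = 1; needs A ∩ B = ∅ (|A ∩ B| = 0) — false.
(d) east field: |A| = 5, |A ∩ B| = 3; needs |A ∩ B| < |A ∖ B| — false.
(e) central field: |A| = 7, |A ∩ B| = 3; needs |A ∩ B| ≥ |A ∖ B| — false.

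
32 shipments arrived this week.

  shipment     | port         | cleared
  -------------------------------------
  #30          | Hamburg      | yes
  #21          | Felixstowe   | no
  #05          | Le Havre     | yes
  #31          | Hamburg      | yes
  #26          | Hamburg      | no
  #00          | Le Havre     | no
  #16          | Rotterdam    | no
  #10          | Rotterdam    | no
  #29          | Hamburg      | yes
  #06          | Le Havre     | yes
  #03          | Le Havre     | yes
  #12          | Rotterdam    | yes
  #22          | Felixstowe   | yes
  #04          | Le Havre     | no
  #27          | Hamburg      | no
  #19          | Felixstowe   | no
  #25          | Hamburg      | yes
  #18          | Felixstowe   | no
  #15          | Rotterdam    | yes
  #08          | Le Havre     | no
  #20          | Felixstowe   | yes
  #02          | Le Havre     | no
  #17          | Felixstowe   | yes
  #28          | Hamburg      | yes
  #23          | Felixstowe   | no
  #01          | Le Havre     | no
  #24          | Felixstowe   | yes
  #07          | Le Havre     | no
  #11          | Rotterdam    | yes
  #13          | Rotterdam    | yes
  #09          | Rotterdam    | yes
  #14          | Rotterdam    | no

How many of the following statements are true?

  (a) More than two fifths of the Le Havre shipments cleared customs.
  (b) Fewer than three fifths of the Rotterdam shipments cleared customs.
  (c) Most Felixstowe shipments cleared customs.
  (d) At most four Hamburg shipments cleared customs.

(a) Le Havre: |A| = 9, |A ∩ B| = 3; needs |A ∩ B| / |A| > 2/5 — false.
(b) Rotterdam: |A| = 8, |A ∩ B| = 5; needs |A ∩ B| / |A| < 3/5 — false.
(c) Felixstowe: |A| = 8, |A ∩ B| = 4; needs |A ∩ B| > |A ∖ B| — false.
(d) Hamburg: |A| = 7, |A ∩ B| = 5; needs |A ∩ B| ≤ 4 — false.

0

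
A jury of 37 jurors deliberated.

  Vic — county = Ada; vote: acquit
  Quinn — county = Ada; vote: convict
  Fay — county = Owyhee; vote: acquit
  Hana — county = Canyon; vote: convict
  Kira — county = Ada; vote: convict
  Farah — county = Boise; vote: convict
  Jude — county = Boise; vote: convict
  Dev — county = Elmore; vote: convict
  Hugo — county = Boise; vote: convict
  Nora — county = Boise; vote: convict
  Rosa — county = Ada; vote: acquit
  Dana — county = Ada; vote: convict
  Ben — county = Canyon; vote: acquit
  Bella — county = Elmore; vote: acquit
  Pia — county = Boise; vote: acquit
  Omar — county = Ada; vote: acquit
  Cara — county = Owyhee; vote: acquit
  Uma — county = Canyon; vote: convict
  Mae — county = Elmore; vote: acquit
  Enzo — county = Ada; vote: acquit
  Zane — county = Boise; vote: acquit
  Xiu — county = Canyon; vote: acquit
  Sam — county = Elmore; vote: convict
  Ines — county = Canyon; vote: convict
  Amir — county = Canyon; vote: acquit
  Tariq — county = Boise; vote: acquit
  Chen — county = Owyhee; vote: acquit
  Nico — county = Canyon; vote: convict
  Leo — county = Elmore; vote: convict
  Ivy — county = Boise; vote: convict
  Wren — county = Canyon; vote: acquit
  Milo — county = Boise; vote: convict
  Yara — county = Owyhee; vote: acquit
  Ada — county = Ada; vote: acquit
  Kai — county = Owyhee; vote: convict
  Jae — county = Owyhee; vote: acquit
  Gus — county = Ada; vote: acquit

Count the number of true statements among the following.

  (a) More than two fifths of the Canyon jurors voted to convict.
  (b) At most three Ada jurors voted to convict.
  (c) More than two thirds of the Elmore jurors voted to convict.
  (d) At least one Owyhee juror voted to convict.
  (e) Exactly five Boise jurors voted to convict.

(a) Canyon: |A| = 8, |A ∩ B| = 4; needs |A ∩ B| / |A| > 2/5 — true.
(b) Ada: |A| = 9, |A ∩ B| = 3; needs |A ∩ B| ≤ 3 — true.
(c) Elmore: |A| = 5, |A ∩ B| = 3; needs |A ∩ B| / |A| > 2/3 — false.
(d) Owyhee: |A| = 6, |A ∩ B| = 1; needs A ∩ B ≠ ∅ (|A ∩ B| ≥ 1) — true.
(e) Boise: |A| = 9, |A ∩ B| = 6; needs |A ∩ B| = 5 — false.

3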